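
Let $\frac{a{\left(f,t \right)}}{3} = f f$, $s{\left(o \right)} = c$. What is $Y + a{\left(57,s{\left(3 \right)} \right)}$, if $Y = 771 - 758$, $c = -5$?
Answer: $9760$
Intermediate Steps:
$s{\left(o \right)} = -5$
$a{\left(f,t \right)} = 3 f^{2}$ ($a{\left(f,t \right)} = 3 f f = 3 f^{2}$)
$Y = 13$ ($Y = 771 - 758 = 13$)
$Y + a{\left(57,s{\left(3 \right)} \right)} = 13 + 3 \cdot 57^{2} = 13 + 3 \cdot 3249 = 13 + 9747 = 9760$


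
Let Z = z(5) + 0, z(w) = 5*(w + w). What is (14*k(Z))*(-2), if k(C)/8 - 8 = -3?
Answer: -1120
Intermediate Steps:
z(w) = 10*w (z(w) = 5*(2*w) = 10*w)
Z = 50 (Z = 10*5 + 0 = 50 + 0 = 50)
k(C) = 40 (k(C) = 64 + 8*(-3) = 64 - 24 = 40)
(14*k(Z))*(-2) = (14*40)*(-2) = 560*(-2) = -1120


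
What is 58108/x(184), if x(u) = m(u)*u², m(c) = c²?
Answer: 14527/286557184 ≈ 5.0695e-5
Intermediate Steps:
x(u) = u⁴ (x(u) = u²*u² = u⁴)
58108/x(184) = 58108/(184⁴) = 58108/1146228736 = 58108*(1/1146228736) = 14527/286557184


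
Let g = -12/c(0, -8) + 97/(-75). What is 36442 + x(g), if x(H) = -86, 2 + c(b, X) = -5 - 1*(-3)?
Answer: 36356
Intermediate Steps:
c(b, X) = -4 (c(b, X) = -2 + (-5 - 1*(-3)) = -2 + (-5 + 3) = -2 - 2 = -4)
g = 128/75 (g = -12/(-4) + 97/(-75) = -12*(-¼) + 97*(-1/75) = 3 - 97/75 = 128/75 ≈ 1.7067)
36442 + x(g) = 36442 - 86 = 36356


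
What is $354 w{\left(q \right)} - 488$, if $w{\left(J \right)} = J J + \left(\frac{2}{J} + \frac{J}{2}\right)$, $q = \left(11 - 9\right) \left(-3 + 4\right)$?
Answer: $1636$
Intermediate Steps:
$q = 2$ ($q = 2 \cdot 1 = 2$)
$w{\left(J \right)} = J^{2} + \frac{J}{2} + \frac{2}{J}$ ($w{\left(J \right)} = J^{2} + \left(\frac{2}{J} + J \frac{1}{2}\right) = J^{2} + \left(\frac{2}{J} + \frac{J}{2}\right) = J^{2} + \left(\frac{J}{2} + \frac{2}{J}\right) = J^{2} + \frac{J}{2} + \frac{2}{J}$)
$354 w{\left(q \right)} - 488 = 354 \left(2^{2} + \frac{1}{2} \cdot 2 + \frac{2}{2}\right) - 488 = 354 \left(4 + 1 + 2 \cdot \frac{1}{2}\right) - 488 = 354 \left(4 + 1 + 1\right) - 488 = 354 \cdot 6 - 488 = 2124 - 488 = 1636$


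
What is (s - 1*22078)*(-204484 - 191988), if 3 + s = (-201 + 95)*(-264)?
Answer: -2340374216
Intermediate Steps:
s = 27981 (s = -3 + (-201 + 95)*(-264) = -3 - 106*(-264) = -3 + 27984 = 27981)
(s - 1*22078)*(-204484 - 191988) = (27981 - 1*22078)*(-204484 - 191988) = (27981 - 22078)*(-396472) = 5903*(-396472) = -2340374216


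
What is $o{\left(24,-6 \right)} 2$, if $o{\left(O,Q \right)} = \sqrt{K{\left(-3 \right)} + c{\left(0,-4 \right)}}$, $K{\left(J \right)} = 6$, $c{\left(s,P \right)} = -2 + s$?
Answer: $4$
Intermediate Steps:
$o{\left(O,Q \right)} = 2$ ($o{\left(O,Q \right)} = \sqrt{6 + \left(-2 + 0\right)} = \sqrt{6 - 2} = \sqrt{4} = 2$)
$o{\left(24,-6 \right)} 2 = 2 \cdot 2 = 4$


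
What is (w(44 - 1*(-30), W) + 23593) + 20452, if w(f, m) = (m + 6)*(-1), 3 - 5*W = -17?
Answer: 44035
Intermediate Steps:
W = 4 (W = ⅗ - ⅕*(-17) = ⅗ + 17/5 = 4)
w(f, m) = -6 - m (w(f, m) = (6 + m)*(-1) = -6 - m)
(w(44 - 1*(-30), W) + 23593) + 20452 = ((-6 - 1*4) + 23593) + 20452 = ((-6 - 4) + 23593) + 20452 = (-10 + 23593) + 20452 = 23583 + 20452 = 44035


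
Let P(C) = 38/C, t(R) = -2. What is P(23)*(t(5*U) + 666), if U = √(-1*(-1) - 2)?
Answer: 25232/23 ≈ 1097.0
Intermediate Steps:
U = I (U = √(1 - 2) = √(-1) = I ≈ 1.0*I)
P(23)*(t(5*U) + 666) = (38/23)*(-2 + 666) = (38*(1/23))*664 = (38/23)*664 = 25232/23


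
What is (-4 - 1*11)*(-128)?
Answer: 1920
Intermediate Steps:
(-4 - 1*11)*(-128) = (-4 - 11)*(-128) = -15*(-128) = 1920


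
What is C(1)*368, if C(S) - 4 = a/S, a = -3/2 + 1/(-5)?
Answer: 4232/5 ≈ 846.40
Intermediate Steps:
a = -17/10 (a = -3*1/2 + 1*(-1/5) = -3/2 - 1/5 = -17/10 ≈ -1.7000)
C(S) = 4 - 17/(10*S)
C(1)*368 = (4 - 17/10/1)*368 = (4 - 17/10*1)*368 = (4 - 17/10)*368 = (23/10)*368 = 4232/5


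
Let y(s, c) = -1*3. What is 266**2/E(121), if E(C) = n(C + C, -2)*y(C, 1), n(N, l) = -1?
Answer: 70756/3 ≈ 23585.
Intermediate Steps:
y(s, c) = -3
E(C) = 3 (E(C) = -1*(-3) = 3)
266**2/E(121) = 266**2/3 = 70756*(1/3) = 70756/3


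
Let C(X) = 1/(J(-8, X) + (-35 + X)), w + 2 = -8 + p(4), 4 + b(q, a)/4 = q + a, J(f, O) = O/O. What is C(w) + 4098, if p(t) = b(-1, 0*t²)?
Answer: 262271/64 ≈ 4098.0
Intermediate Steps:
J(f, O) = 1
b(q, a) = -16 + 4*a + 4*q (b(q, a) = -16 + 4*(q + a) = -16 + 4*(a + q) = -16 + (4*a + 4*q) = -16 + 4*a + 4*q)
p(t) = -20 (p(t) = -16 + 4*(0*t²) + 4*(-1) = -16 + 4*0 - 4 = -16 + 0 - 4 = -20)
w = -30 (w = -2 + (-8 - 20) = -2 - 28 = -30)
C(X) = 1/(-34 + X) (C(X) = 1/(1 + (-35 + X)) = 1/(-34 + X))
C(w) + 4098 = 1/(-34 - 30) + 4098 = 1/(-64) + 4098 = -1/64 + 4098 = 262271/64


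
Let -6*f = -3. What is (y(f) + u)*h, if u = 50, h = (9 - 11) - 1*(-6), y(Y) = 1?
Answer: 204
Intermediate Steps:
f = 1/2 (f = -1/6*(-3) = 1/2 ≈ 0.50000)
h = 4 (h = -2 + 6 = 4)
(y(f) + u)*h = (1 + 50)*4 = 51*4 = 204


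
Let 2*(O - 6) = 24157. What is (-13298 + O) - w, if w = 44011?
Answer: -90449/2 ≈ -45225.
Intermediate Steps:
O = 24169/2 (O = 6 + (½)*24157 = 6 + 24157/2 = 24169/2 ≈ 12085.)
(-13298 + O) - w = (-13298 + 24169/2) - 1*44011 = -2427/2 - 44011 = -90449/2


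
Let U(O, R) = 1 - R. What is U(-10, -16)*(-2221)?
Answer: -37757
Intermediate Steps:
U(-10, -16)*(-2221) = (1 - 1*(-16))*(-2221) = (1 + 16)*(-2221) = 17*(-2221) = -37757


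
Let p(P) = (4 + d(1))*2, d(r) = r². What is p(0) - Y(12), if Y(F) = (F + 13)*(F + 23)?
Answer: -865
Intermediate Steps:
p(P) = 10 (p(P) = (4 + 1²)*2 = (4 + 1)*2 = 5*2 = 10)
Y(F) = (13 + F)*(23 + F)
p(0) - Y(12) = 10 - (299 + 12² + 36*12) = 10 - (299 + 144 + 432) = 10 - 1*875 = 10 - 875 = -865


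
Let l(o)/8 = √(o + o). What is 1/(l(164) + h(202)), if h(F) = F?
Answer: 101/9906 - 4*√82/4953 ≈ 0.0028828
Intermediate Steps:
l(o) = 8*√2*√o (l(o) = 8*√(o + o) = 8*√(2*o) = 8*(√2*√o) = 8*√2*√o)
1/(l(164) + h(202)) = 1/(8*√2*√164 + 202) = 1/(8*√2*(2*√41) + 202) = 1/(16*√82 + 202) = 1/(202 + 16*√82)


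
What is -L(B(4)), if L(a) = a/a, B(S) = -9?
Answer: -1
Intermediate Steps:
L(a) = 1
-L(B(4)) = -1*1 = -1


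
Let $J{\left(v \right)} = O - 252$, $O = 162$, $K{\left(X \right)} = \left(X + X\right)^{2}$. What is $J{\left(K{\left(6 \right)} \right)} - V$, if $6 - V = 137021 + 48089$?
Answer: $185014$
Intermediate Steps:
$K{\left(X \right)} = 4 X^{2}$ ($K{\left(X \right)} = \left(2 X\right)^{2} = 4 X^{2}$)
$J{\left(v \right)} = -90$ ($J{\left(v \right)} = 162 - 252 = -90$)
$V = -185104$ ($V = 6 - \left(137021 + 48089\right) = 6 - 185110 = -185104$)
$J{\left(K{\left(6 \right)} \right)} - V = -90 - -185104 = -90 + 185104 = 185014$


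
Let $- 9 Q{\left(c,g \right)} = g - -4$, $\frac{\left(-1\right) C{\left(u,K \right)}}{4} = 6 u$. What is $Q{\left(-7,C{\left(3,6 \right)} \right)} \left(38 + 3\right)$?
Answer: $\frac{2788}{9} \approx 309.78$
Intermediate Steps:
$C{\left(u,K \right)} = - 24 u$ ($C{\left(u,K \right)} = - 4 \cdot 6 u = - 24 u$)
$Q{\left(c,g \right)} = - \frac{4}{9} - \frac{g}{9}$ ($Q{\left(c,g \right)} = - \frac{g - -4}{9} = - \frac{g + 4}{9} = - \frac{4 + g}{9} = - \frac{4}{9} - \frac{g}{9}$)
$Q{\left(-7,C{\left(3,6 \right)} \right)} \left(38 + 3\right) = \left(- \frac{4}{9} - \frac{\left(-24\right) 3}{9}\right) \left(38 + 3\right) = \left(- \frac{4}{9} - -8\right) 41 = \left(- \frac{4}{9} + 8\right) 41 = \frac{68}{9} \cdot 41 = \frac{2788}{9}$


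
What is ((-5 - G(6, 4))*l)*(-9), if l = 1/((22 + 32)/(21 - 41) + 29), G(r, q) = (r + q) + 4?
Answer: 1710/263 ≈ 6.5019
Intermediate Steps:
G(r, q) = 4 + q + r (G(r, q) = (q + r) + 4 = 4 + q + r)
l = 10/263 (l = 1/(54/(-20) + 29) = 1/(54*(-1/20) + 29) = 1/(-27/10 + 29) = 1/(263/10) = 10/263 ≈ 0.038023)
((-5 - G(6, 4))*l)*(-9) = ((-5 - (4 + 4 + 6))*(10/263))*(-9) = ((-5 - 1*14)*(10/263))*(-9) = ((-5 - 14)*(10/263))*(-9) = -19*10/263*(-9) = -190/263*(-9) = 1710/263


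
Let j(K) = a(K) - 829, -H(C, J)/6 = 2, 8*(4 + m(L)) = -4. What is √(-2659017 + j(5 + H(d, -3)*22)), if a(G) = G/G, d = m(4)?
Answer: I*√2659845 ≈ 1630.9*I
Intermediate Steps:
m(L) = -9/2 (m(L) = -4 + (⅛)*(-4) = -4 - ½ = -9/2)
d = -9/2 ≈ -4.5000
H(C, J) = -12 (H(C, J) = -6*2 = -12)
a(G) = 1
j(K) = -828 (j(K) = 1 - 829 = -828)
√(-2659017 + j(5 + H(d, -3)*22)) = √(-2659017 - 828) = √(-2659845) = I*√2659845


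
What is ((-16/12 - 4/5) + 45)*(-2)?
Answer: -1286/15 ≈ -85.733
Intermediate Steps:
((-16/12 - 4/5) + 45)*(-2) = ((-16*1/12 - 4*1/5) + 45)*(-2) = ((-4/3 - 4/5) + 45)*(-2) = (-32/15 + 45)*(-2) = (643/15)*(-2) = -1286/15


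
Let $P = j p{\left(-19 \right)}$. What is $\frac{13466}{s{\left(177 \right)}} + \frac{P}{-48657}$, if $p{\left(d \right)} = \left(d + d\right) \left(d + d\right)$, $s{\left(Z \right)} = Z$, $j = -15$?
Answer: $\frac{219682994}{2870763} \approx 76.524$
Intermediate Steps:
$p{\left(d \right)} = 4 d^{2}$ ($p{\left(d \right)} = 2 d 2 d = 4 d^{2}$)
$P = -21660$ ($P = - 15 \cdot 4 \left(-19\right)^{2} = - 15 \cdot 4 \cdot 361 = \left(-15\right) 1444 = -21660$)
$\frac{13466}{s{\left(177 \right)}} + \frac{P}{-48657} = \frac{13466}{177} - \frac{21660}{-48657} = 13466 \cdot \frac{1}{177} - - \frac{7220}{16219} = \frac{13466}{177} + \frac{7220}{16219} = \frac{219682994}{2870763}$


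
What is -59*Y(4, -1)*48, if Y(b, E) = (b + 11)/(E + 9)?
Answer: -5310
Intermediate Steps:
Y(b, E) = (11 + b)/(9 + E)
-59*Y(4, -1)*48 = -59*(11 + 4)/(9 - 1)*48 = -59*15/8*48 = -885/8*48 = -5310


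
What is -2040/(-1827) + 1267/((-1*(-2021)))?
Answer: 2145883/1230789 ≈ 1.7435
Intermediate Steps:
-2040/(-1827) + 1267/((-1*(-2021))) = -2040*(-1/1827) + 1267/2021 = 680/609 + 1267*(1/2021) = 680/609 + 1267/2021 = 2145883/1230789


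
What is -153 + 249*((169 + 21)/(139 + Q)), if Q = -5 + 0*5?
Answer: 13404/67 ≈ 200.06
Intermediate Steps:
Q = -5 (Q = -5 + 0 = -5)
-153 + 249*((169 + 21)/(139 + Q)) = -153 + 249*((169 + 21)/(139 - 5)) = -153 + 249*(190/134) = -153 + 249*(190*(1/134)) = -153 + 249*(95/67) = -153 + 23655/67 = 13404/67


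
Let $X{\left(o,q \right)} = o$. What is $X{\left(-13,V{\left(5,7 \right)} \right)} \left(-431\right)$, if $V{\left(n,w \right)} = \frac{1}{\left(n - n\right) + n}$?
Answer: $5603$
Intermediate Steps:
$V{\left(n,w \right)} = \frac{1}{n}$ ($V{\left(n,w \right)} = \frac{1}{0 + n} = \frac{1}{n}$)
$X{\left(-13,V{\left(5,7 \right)} \right)} \left(-431\right) = \left(-13\right) \left(-431\right) = 5603$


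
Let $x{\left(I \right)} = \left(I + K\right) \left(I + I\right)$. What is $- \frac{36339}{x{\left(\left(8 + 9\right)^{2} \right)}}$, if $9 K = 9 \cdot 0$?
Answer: $- \frac{36339}{167042} \approx -0.21754$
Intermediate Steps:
$K = 0$ ($K = \frac{9 \cdot 0}{9} = \frac{1}{9} \cdot 0 = 0$)
$x{\left(I \right)} = 2 I^{2}$ ($x{\left(I \right)} = \left(I + 0\right) \left(I + I\right) = I 2 I = 2 I^{2}$)
$- \frac{36339}{x{\left(\left(8 + 9\right)^{2} \right)}} = - \frac{36339}{2 \left(\left(8 + 9\right)^{2}\right)^{2}} = - \frac{36339}{2 \left(17^{2}\right)^{2}} = - \frac{36339}{2 \cdot 289^{2}} = - \frac{36339}{2 \cdot 83521} = - \frac{36339}{167042}$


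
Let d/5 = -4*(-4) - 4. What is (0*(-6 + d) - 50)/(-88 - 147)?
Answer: 10/47 ≈ 0.21277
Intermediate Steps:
d = 60 (d = 5*(-4*(-4) - 4) = 5*(16 - 4) = 5*12 = 60)
(0*(-6 + d) - 50)/(-88 - 147) = (0*(-6 + 60) - 50)/(-88 - 147) = (0*54 - 50)/(-235) = (0 - 50)*(-1/235) = -50*(-1/235) = 10/47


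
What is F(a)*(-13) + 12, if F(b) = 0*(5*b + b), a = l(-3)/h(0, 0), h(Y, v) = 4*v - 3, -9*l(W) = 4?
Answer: 12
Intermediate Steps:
l(W) = -4/9 (l(W) = -⅑*4 = -4/9)
h(Y, v) = -3 + 4*v
a = 4/27 (a = -4/(9*(-3 + 4*0)) = -4/(9*(-3 + 0)) = -4/9/(-3) = -4/9*(-⅓) = 4/27 ≈ 0.14815)
F(b) = 0 (F(b) = 0*(6*b) = 0)
F(a)*(-13) + 12 = 0*(-13) + 12 = 0 + 12 = 12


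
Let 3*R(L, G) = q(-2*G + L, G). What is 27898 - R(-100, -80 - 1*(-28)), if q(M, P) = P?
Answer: 83746/3 ≈ 27915.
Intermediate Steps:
R(L, G) = G/3
27898 - R(-100, -80 - 1*(-28)) = 27898 - (-80 - 1*(-28))/3 = 27898 - (-80 + 28)/3 = 27898 - (-52)/3 = 27898 - 1*(-52/3) = 27898 + 52/3 = 83746/3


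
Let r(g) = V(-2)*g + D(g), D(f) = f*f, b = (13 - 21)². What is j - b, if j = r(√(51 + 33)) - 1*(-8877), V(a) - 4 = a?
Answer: 8897 + 4*√21 ≈ 8915.3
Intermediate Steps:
V(a) = 4 + a
b = 64 (b = (-8)² = 64)
D(f) = f²
r(g) = g² + 2*g (r(g) = (4 - 2)*g + g² = 2*g + g² = g² + 2*g)
j = 8877 + 2*√21*(2 + 2*√21) (j = √(51 + 33)*(2 + √(51 + 33)) - 1*(-8877) = √84*(2 + √84) + 8877 = (2*√21)*(2 + 2*√21) + 8877 = 2*√21*(2 + 2*√21) + 8877 = 8877 + 2*√21*(2 + 2*√21) ≈ 8979.3)
j - b = (8961 + 4*√21) - 1*64 = (8961 + 4*√21) - 64 = 8897 + 4*√21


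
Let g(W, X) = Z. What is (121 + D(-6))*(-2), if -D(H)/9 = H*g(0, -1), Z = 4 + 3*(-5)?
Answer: 946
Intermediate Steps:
Z = -11 (Z = 4 - 15 = -11)
g(W, X) = -11
D(H) = 99*H (D(H) = -9*H*(-11) = -(-99)*H = 99*H)
(121 + D(-6))*(-2) = (121 + 99*(-6))*(-2) = (121 - 594)*(-2) = -473*(-2) = 946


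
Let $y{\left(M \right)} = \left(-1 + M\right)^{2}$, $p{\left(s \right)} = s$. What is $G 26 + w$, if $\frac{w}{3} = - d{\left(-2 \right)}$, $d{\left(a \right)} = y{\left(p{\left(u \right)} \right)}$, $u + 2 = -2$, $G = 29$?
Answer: $679$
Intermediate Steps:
$u = -4$ ($u = -2 - 2 = -4$)
$d{\left(a \right)} = 25$ ($d{\left(a \right)} = \left(-1 - 4\right)^{2} = \left(-5\right)^{2} = 25$)
$w = -75$ ($w = 3 \left(\left(-1\right) 25\right) = 3 \left(-25\right) = -75$)
$G 26 + w = 29 \cdot 26 - 75 = 754 - 75 = 679$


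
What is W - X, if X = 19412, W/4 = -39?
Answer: -19568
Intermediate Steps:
W = -156 (W = 4*(-39) = -156)
W - X = -156 - 1*19412 = -156 - 19412 = -19568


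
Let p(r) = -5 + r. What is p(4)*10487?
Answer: -10487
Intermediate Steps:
p(4)*10487 = (-5 + 4)*10487 = -1*10487 = -10487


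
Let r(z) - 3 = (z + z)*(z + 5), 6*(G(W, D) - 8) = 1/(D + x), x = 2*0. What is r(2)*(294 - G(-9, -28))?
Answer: 1489519/168 ≈ 8866.2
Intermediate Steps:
x = 0
G(W, D) = 8 + 1/(6*D) (G(W, D) = 8 + 1/(6*(D + 0)) = 8 + 1/(6*D))
r(z) = 3 + 2*z*(5 + z) (r(z) = 3 + (z + z)*(z + 5) = 3 + (2*z)*(5 + z) = 3 + 2*z*(5 + z))
r(2)*(294 - G(-9, -28)) = (3 + 2*2**2 + 10*2)*(294 - (8 + (1/6)/(-28))) = (3 + 2*4 + 20)*(294 - (8 + (1/6)*(-1/28))) = (3 + 8 + 20)*(294 - (8 - 1/168)) = 31*(294 - 1*1343/168) = 31*(294 - 1343/168) = 31*(48049/168) = 1489519/168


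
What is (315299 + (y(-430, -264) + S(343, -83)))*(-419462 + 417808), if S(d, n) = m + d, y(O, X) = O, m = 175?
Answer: -521650098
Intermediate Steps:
S(d, n) = 175 + d
(315299 + (y(-430, -264) + S(343, -83)))*(-419462 + 417808) = (315299 + (-430 + (175 + 343)))*(-419462 + 417808) = (315299 + (-430 + 518))*(-1654) = (315299 + 88)*(-1654) = 315387*(-1654) = -521650098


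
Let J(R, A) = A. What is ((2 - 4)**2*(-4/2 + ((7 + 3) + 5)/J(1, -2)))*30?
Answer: -1140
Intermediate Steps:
((2 - 4)**2*(-4/2 + ((7 + 3) + 5)/J(1, -2)))*30 = ((2 - 4)**2*(-4/2 + ((7 + 3) + 5)/(-2)))*30 = ((-2)**2*(-4*1/2 + (10 + 5)*(-1/2)))*30 = (4*(-2 + 15*(-1/2)))*30 = (4*(-2 - 15/2))*30 = (4*(-19/2))*30 = -38*30 = -1140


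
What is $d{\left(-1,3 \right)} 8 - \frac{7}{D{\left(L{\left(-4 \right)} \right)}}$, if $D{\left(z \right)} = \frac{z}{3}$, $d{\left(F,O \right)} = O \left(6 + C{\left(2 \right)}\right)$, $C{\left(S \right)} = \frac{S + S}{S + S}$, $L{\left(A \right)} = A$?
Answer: $\frac{693}{4} \approx 173.25$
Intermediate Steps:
$C{\left(S \right)} = 1$ ($C{\left(S \right)} = \frac{2 S}{2 S} = 2 S \frac{1}{2 S} = 1$)
$d{\left(F,O \right)} = 7 O$ ($d{\left(F,O \right)} = O \left(6 + 1\right) = O 7 = 7 O$)
$D{\left(z \right)} = \frac{z}{3}$ ($D{\left(z \right)} = z \frac{1}{3} = \frac{z}{3}$)
$d{\left(-1,3 \right)} 8 - \frac{7}{D{\left(L{\left(-4 \right)} \right)}} = 7 \cdot 3 \cdot 8 - \frac{7}{\frac{1}{3} \left(-4\right)} = 21 \cdot 8 - \frac{7}{- \frac{4}{3}} = 168 - - \frac{21}{4} = 168 + \frac{21}{4} = \frac{693}{4}$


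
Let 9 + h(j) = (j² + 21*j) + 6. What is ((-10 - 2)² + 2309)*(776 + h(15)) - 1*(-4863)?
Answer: 3225652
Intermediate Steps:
h(j) = -3 + j² + 21*j (h(j) = -9 + ((j² + 21*j) + 6) = -9 + (6 + j² + 21*j) = -3 + j² + 21*j)
((-10 - 2)² + 2309)*(776 + h(15)) - 1*(-4863) = ((-10 - 2)² + 2309)*(776 + (-3 + 15² + 21*15)) - 1*(-4863) = ((-12)² + 2309)*(776 + (-3 + 225 + 315)) + 4863 = (144 + 2309)*(776 + 537) + 4863 = 2453*1313 + 4863 = 3220789 + 4863 = 3225652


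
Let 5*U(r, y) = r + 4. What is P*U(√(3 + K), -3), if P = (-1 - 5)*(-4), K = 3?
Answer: 96/5 + 24*√6/5 ≈ 30.958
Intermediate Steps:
U(r, y) = ⅘ + r/5 (U(r, y) = (r + 4)/5 = (4 + r)/5 = ⅘ + r/5)
P = 24 (P = -6*(-4) = 24)
P*U(√(3 + K), -3) = 24*(⅘ + √(3 + 3)/5) = 24*(⅘ + √6/5) = 96/5 + 24*√6/5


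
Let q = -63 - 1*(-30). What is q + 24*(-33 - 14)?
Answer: -1161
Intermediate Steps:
q = -33 (q = -63 + 30 = -33)
q + 24*(-33 - 14) = -33 + 24*(-33 - 14) = -33 + 24*(-47) = -33 - 1128 = -1161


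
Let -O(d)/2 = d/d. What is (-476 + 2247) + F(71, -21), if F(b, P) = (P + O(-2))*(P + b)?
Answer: 621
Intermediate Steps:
O(d) = -2 (O(d) = -2*d/d = -2*1 = -2)
F(b, P) = (-2 + P)*(P + b) (F(b, P) = (P - 2)*(P + b) = (-2 + P)*(P + b))
(-476 + 2247) + F(71, -21) = (-476 + 2247) + ((-21)**2 - 2*(-21) - 2*71 - 21*71) = 1771 + (441 + 42 - 142 - 1491) = 1771 - 1150 = 621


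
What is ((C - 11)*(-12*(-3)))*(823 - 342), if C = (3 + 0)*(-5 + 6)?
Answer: -138528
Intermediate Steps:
C = 3 (C = 3*1 = 3)
((C - 11)*(-12*(-3)))*(823 - 342) = ((3 - 11)*(-12*(-3)))*(823 - 342) = -8*36*481 = -288*481 = -138528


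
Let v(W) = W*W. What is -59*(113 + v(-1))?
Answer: -6726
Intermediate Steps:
v(W) = W**2
-59*(113 + v(-1)) = -59*(113 + (-1)**2) = -59*(113 + 1) = -59*114 = -6726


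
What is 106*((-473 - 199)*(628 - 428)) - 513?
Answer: -14246913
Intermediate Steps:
106*((-473 - 199)*(628 - 428)) - 513 = 106*(-672*200) - 513 = 106*(-134400) - 513 = -14246400 - 513 = -14246913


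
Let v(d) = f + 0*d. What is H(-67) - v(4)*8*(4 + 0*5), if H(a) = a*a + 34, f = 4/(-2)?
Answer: 4587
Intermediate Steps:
f = -2 (f = 4*(-1/2) = -2)
v(d) = -2 (v(d) = -2 + 0*d = -2 + 0 = -2)
H(a) = 34 + a**2 (H(a) = a**2 + 34 = 34 + a**2)
H(-67) - v(4)*8*(4 + 0*5) = (34 + (-67)**2) - (-2*8)*(4 + 0*5) = (34 + 4489) - (-16)*(4 + 0) = 4523 - (-16)*4 = 4523 - 1*(-64) = 4523 + 64 = 4587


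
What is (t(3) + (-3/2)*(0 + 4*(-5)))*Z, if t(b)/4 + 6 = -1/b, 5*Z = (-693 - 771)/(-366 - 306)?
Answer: 61/30 ≈ 2.0333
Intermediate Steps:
Z = 61/140 (Z = ((-693 - 771)/(-366 - 306))/5 = (-1464/(-672))/5 = (-1464*(-1/672))/5 = (⅕)*(61/28) = 61/140 ≈ 0.43571)
t(b) = -24 - 4/b (t(b) = -24 + 4*(-1/b) = -24 - 4/b)
(t(3) + (-3/2)*(0 + 4*(-5)))*Z = ((-24 - 4/3) + (-3/2)*(0 + 4*(-5)))*(61/140) = ((-24 - 4*⅓) + (-3*½)*(0 - 20))*(61/140) = ((-24 - 4/3) - 3/2*(-20))*(61/140) = (-76/3 + 30)*(61/140) = (14/3)*(61/140) = 61/30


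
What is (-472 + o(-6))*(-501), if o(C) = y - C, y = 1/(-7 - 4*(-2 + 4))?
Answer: 1167497/5 ≈ 2.3350e+5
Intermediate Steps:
y = -1/15 (y = 1/(-7 - 4*2) = 1/(-7 - 8) = 1/(-15) = -1/15 ≈ -0.066667)
o(C) = -1/15 - C
(-472 + o(-6))*(-501) = (-472 + (-1/15 - 1*(-6)))*(-501) = (-472 + (-1/15 + 6))*(-501) = (-472 + 89/15)*(-501) = -6991/15*(-501) = 1167497/5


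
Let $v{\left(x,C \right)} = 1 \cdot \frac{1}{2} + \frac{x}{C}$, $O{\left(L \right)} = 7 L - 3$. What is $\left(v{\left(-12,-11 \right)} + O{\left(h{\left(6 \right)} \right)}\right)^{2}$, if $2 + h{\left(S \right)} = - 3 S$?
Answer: $\frac{9678321}{484} \approx 19997.0$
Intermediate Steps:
$h{\left(S \right)} = -2 - 3 S$
$O{\left(L \right)} = -3 + 7 L$
$v{\left(x,C \right)} = \frac{1}{2} + \frac{x}{C}$ ($v{\left(x,C \right)} = 1 \cdot \frac{1}{2} + \frac{x}{C} = \frac{1}{2} + \frac{x}{C}$)
$\left(v{\left(-12,-11 \right)} + O{\left(h{\left(6 \right)} \right)}\right)^{2} = \left(\frac{-12 + \frac{1}{2} \left(-11\right)}{-11} + \left(-3 + 7 \left(-2 - 18\right)\right)\right)^{2} = \left(- \frac{-12 - \frac{11}{2}}{11} + \left(-3 + 7 \left(-2 - 18\right)\right)\right)^{2} = \left(\left(- \frac{1}{11}\right) \left(- \frac{35}{2}\right) + \left(-3 + 7 \left(-20\right)\right)\right)^{2} = \left(\frac{35}{22} - 143\right)^{2} = \left(- \frac{3111}{22}\right)^{2} = \frac{9678321}{484}$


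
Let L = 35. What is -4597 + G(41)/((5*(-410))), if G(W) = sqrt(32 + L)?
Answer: -4597 - sqrt(67)/2050 ≈ -4597.0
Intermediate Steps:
G(W) = sqrt(67) (G(W) = sqrt(32 + 35) = sqrt(67))
-4597 + G(41)/((5*(-410))) = -4597 + sqrt(67)/((5*(-410))) = -4597 + sqrt(67)/(-2050) = -4597 + sqrt(67)*(-1/2050) = -4597 - sqrt(67)/2050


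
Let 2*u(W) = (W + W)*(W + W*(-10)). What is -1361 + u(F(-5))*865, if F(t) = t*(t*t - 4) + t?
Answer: -94199861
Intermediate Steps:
F(t) = t + t*(-4 + t**2) (F(t) = t*(t**2 - 4) + t = t*(-4 + t**2) + t = t + t*(-4 + t**2))
u(W) = -9*W**2 (u(W) = ((W + W)*(W + W*(-10)))/2 = ((2*W)*(W - 10*W))/2 = ((2*W)*(-9*W))/2 = (-18*W**2)/2 = -9*W**2)
-1361 + u(F(-5))*865 = -1361 - 9*25*(-3 + (-5)**2)**2*865 = -1361 - 9*25*(-3 + 25)**2*865 = -1361 - 9*(-5*22)**2*865 = -1361 - 9*(-110)**2*865 = -1361 - 9*12100*865 = -1361 - 108900*865 = -1361 - 94198500 = -94199861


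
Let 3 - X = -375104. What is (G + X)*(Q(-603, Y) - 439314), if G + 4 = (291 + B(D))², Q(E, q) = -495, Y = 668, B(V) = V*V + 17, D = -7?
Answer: -221026892568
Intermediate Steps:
B(V) = 17 + V² (B(V) = V² + 17 = 17 + V²)
X = 375107 (X = 3 - 1*(-375104) = 3 + 375104 = 375107)
G = 127445 (G = -4 + (291 + (17 + (-7)²))² = -4 + (291 + (17 + 49))² = -4 + (291 + 66)² = -4 + 357² = -4 + 127449 = 127445)
(G + X)*(Q(-603, Y) - 439314) = (127445 + 375107)*(-495 - 439314) = 502552*(-439809) = -221026892568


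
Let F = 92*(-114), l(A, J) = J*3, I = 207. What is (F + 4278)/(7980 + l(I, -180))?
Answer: -207/248 ≈ -0.83468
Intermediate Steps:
l(A, J) = 3*J
F = -10488
(F + 4278)/(7980 + l(I, -180)) = (-10488 + 4278)/(7980 + 3*(-180)) = -6210/(7980 - 540) = -6210/7440 = -6210*1/7440 = -207/248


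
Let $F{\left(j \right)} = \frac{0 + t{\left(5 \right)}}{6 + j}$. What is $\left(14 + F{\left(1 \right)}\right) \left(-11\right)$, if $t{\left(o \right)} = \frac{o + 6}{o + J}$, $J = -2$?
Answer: $- \frac{3355}{21} \approx -159.76$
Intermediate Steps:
$t{\left(o \right)} = \frac{6 + o}{-2 + o}$ ($t{\left(o \right)} = \frac{o + 6}{o - 2} = \frac{6 + o}{-2 + o}$)
$F{\left(j \right)} = \frac{11}{3 \left(6 + j\right)}$ ($F{\left(j \right)} = \frac{0 + \frac{6 + 5}{-2 + 5}}{6 + j} = \frac{0 + \frac{1}{3} \cdot 11}{6 + j} = \frac{0 + \frac{11}{3}}{6 + j} = \frac{11}{3 \left(6 + j\right)}$)
$\left(14 + F{\left(1 \right)}\right) \left(-11\right) = \left(14 + \frac{11}{3 \left(6 + 1\right)}\right) \left(-11\right) = \left(14 + \frac{11}{3 \cdot 7}\right) \left(-11\right) = \left(14 + \frac{11}{3} \cdot \frac{1}{7}\right) \left(-11\right) = \left(14 + \frac{11}{21}\right) \left(-11\right) = \frac{305}{21} \left(-11\right) = - \frac{3355}{21}$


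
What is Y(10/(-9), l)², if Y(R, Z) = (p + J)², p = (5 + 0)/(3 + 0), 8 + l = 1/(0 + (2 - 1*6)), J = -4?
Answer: 2401/81 ≈ 29.642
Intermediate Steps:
l = -33/4 (l = -8 + 1/(0 + (2 - 1*6)) = -8 + 1/(0 + (2 - 6)) = -8 + 1/(0 - 4) = -8 + 1/(-4) = -8 - ¼ = -33/4 ≈ -8.2500)
p = 5/3 ≈ 1.6667
Y(R, Z) = 49/9 (Y(R, Z) = (5/3 - 4)² = (-7/3)² = 49/9)
Y(10/(-9), l)² = (49/9)² = 2401/81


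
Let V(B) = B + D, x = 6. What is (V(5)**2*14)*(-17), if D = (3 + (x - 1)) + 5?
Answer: -77112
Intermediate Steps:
D = 13 (D = (3 + (6 - 1)) + 5 = (3 + 5) + 5 = 8 + 5 = 13)
V(B) = 13 + B (V(B) = B + 13 = 13 + B)
(V(5)**2*14)*(-17) = ((13 + 5)**2*14)*(-17) = (18**2*14)*(-17) = (324*14)*(-17) = 4536*(-17) = -77112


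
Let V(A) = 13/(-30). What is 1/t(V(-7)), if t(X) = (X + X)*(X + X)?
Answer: 225/169 ≈ 1.3314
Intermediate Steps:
V(A) = -13/30 (V(A) = 13*(-1/30) = -13/30)
t(X) = 4*X² (t(X) = (2*X)*(2*X) = 4*X²)
1/t(V(-7)) = 1/(4*(-13/30)²) = 1/(4*(169/900)) = 1/(169/225) = 225/169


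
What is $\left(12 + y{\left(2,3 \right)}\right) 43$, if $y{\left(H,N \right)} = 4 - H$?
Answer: $602$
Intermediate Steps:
$\left(12 + y{\left(2,3 \right)}\right) 43 = \left(12 + \left(4 - 2\right)\right) 43 = \left(12 + 2\right) 43 = 14 \cdot 43 = 602$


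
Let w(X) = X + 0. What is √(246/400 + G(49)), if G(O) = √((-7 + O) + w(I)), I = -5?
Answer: √(246 + 400*√37)/20 ≈ 2.5880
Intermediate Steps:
w(X) = X
G(O) = √(-12 + O) (G(O) = √((-7 + O) - 5) = √(-12 + O))
√(246/400 + G(49)) = √(246/400 + √(-12 + 49)) = √(246*(1/400) + √37) = √(123/200 + √37)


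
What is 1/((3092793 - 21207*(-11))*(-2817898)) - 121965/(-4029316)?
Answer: 142890016711357573/4720608621960151470 ≈ 0.030269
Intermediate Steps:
1/((3092793 - 21207*(-11))*(-2817898)) - 121965/(-4029316) = -1/2817898/(3092793 + 233277) - 121965*(-1/4029316) = -1/2817898/3326070 + 121965/4029316 = (1/3326070)*(-1/2817898) + 121965/4029316 = -1/9372526000860 + 121965/4029316 = 142890016711357573/4720608621960151470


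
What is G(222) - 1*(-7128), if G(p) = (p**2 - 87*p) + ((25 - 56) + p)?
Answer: 37289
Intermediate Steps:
G(p) = -31 + p**2 - 86*p (G(p) = (p**2 - 87*p) + (-31 + p) = -31 + p**2 - 86*p)
G(222) - 1*(-7128) = (-31 + 222**2 - 86*222) - 1*(-7128) = (-31 + 49284 - 19092) + 7128 = 30161 + 7128 = 37289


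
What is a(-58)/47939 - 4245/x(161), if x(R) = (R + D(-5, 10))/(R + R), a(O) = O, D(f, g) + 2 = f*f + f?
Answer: -65527350092/8581081 ≈ -7636.3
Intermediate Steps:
D(f, g) = -2 + f + f² (D(f, g) = -2 + (f*f + f) = -2 + (f² + f) = -2 + (f + f²) = -2 + f + f²)
x(R) = (18 + R)/(2*R) (x(R) = (R + (-2 - 5 + (-5)²))/(R + R) = (R + (-2 - 5 + 25))/((2*R)) = (R + 18)*(1/(2*R)) = (18 + R)*(1/(2*R)) = (18 + R)/(2*R))
a(-58)/47939 - 4245/x(161) = -58/47939 - 4245*322/(18 + 161) = -58*1/47939 - 4245/((½)*(1/161)*179) = -58/47939 - 4245/179/322 = -58/47939 - 4245*322/179 = -58/47939 - 1366890/179 = -65527350092/8581081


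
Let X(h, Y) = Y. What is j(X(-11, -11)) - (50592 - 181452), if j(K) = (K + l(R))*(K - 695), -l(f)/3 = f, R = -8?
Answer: 121682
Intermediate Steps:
l(f) = -3*f
j(K) = (-695 + K)*(24 + K) (j(K) = (K - 3*(-8))*(K - 695) = (K + 24)*(-695 + K) = (24 + K)*(-695 + K) = (-695 + K)*(24 + K))
j(X(-11, -11)) - (50592 - 181452) = (-16680 + (-11)² - 671*(-11)) - (50592 - 181452) = (-16680 + 121 + 7381) - 1*(-130860) = -9178 + 130860 = 121682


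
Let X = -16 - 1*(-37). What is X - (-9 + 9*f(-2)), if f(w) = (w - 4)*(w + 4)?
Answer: 138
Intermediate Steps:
f(w) = (-4 + w)*(4 + w)
X = 21 (X = -16 + 37 = 21)
X - (-9 + 9*f(-2)) = 21 - (-9 + 9*(-16 + (-2)²)) = 21 - (-9 + 9*(-16 + 4)) = 21 - (-9 + 9*(-12)) = 21 - (-9 - 108) = 21 - 1*(-117) = 21 + 117 = 138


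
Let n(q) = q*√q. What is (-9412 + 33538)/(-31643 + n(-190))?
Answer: -763419018/1008138449 + 4583940*I*√190/1008138449 ≈ -0.75726 + 0.062675*I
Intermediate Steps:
n(q) = q^(3/2)
(-9412 + 33538)/(-31643 + n(-190)) = (-9412 + 33538)/(-31643 + (-190)^(3/2)) = 24126/(-31643 - 190*I*√190)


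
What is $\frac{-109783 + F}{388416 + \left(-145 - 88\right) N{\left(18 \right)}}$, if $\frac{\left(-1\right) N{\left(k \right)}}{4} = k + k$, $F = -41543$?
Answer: $- \frac{25221}{70328} \approx -0.35862$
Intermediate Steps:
$N{\left(k \right)} = - 8 k$ ($N{\left(k \right)} = - 4 \left(k + k\right) = - 4 \cdot 2 k = - 8 k$)
$\frac{-109783 + F}{388416 + \left(-145 - 88\right) N{\left(18 \right)}} = \frac{-109783 - 41543}{388416 + \left(-145 - 88\right) \left(\left(-8\right) 18\right)} = - \frac{151326}{388416 - -33552} = - \frac{151326}{388416 + 33552} = - \frac{151326}{421968} = \left(-151326\right) \frac{1}{421968} = - \frac{25221}{70328}$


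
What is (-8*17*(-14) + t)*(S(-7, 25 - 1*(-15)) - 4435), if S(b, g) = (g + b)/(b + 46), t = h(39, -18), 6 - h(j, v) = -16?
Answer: -111022344/13 ≈ -8.5402e+6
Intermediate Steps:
h(j, v) = 22 (h(j, v) = 6 - 1*(-16) = 6 + 16 = 22)
t = 22
S(b, g) = (b + g)/(46 + b)
(-8*17*(-14) + t)*(S(-7, 25 - 1*(-15)) - 4435) = (-8*17*(-14) + 22)*((-7 + (25 - 1*(-15)))/(46 - 7) - 4435) = (-136*(-14) + 22)*((-7 + (25 + 15))/39 - 4435) = (1904 + 22)*((-7 + 40)/39 - 4435) = 1926*((1/39)*33 - 4435) = 1926*(11/13 - 4435) = 1926*(-57644/13) = -111022344/13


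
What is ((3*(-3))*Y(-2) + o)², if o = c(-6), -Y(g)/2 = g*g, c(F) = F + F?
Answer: 3600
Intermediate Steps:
c(F) = 2*F
Y(g) = -2*g² (Y(g) = -2*g*g = -2*g²)
o = -12 (o = 2*(-6) = -12)
((3*(-3))*Y(-2) + o)² = ((3*(-3))*(-2*(-2)²) - 12)² = (-(-18)*4 - 12)² = (-9*(-8) - 12)² = (72 - 12)² = 60² = 3600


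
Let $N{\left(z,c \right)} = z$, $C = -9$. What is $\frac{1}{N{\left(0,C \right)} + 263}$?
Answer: $\frac{1}{263} \approx 0.0038023$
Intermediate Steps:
$\frac{1}{N{\left(0,C \right)} + 263} = \frac{1}{0 + 263} = \frac{1}{263}$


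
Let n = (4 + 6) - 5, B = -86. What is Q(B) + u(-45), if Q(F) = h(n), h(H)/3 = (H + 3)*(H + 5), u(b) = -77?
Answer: 163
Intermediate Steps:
n = 5 (n = 10 - 5 = 5)
h(H) = 3*(3 + H)*(5 + H) (h(H) = 3*((H + 3)*(H + 5)) = 3*((3 + H)*(5 + H)) = 3*(3 + H)*(5 + H))
Q(F) = 240 (Q(F) = 45 + 3*5² + 24*5 = 45 + 3*25 + 120 = 45 + 75 + 120 = 240)
Q(B) + u(-45) = 240 - 77 = 163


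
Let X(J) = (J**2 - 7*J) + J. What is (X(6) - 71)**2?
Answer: 5041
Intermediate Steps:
X(J) = J**2 - 6*J
(X(6) - 71)**2 = (6*(-6 + 6) - 71)**2 = (6*0 - 71)**2 = (0 - 71)**2 = (-71)**2 = 5041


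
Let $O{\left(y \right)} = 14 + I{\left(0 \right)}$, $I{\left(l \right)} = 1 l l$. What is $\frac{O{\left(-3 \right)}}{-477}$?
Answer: $- \frac{14}{477} \approx -0.02935$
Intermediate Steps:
$I{\left(l \right)} = l^{2}$ ($I{\left(l \right)} = l l = l^{2}$)
$O{\left(y \right)} = 14$ ($O{\left(y \right)} = 14 + 0^{2} = 14 + 0 = 14$)
$\frac{O{\left(-3 \right)}}{-477} = \frac{1}{-477} \cdot 14 = \left(- \frac{1}{477}\right) 14 = - \frac{14}{477}$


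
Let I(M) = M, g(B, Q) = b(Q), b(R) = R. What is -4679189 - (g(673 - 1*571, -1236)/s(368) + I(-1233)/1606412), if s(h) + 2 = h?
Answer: -458518695955863/97991132 ≈ -4.6792e+6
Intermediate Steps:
g(B, Q) = Q
s(h) = -2 + h
-4679189 - (g(673 - 1*571, -1236)/s(368) + I(-1233)/1606412) = -4679189 - (-1236/(-2 + 368) - 1233/1606412) = -4679189 - (-1236/366 - 1233*1/1606412) = -4679189 - (-1236*1/366 - 1233/1606412) = -4679189 - (-206/61 - 1233/1606412) = -4679189 - 1*(-330996085/97991132) = -4679189 + 330996085/97991132 = -458518695955863/97991132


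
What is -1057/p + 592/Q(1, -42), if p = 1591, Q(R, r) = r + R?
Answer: -985209/65231 ≈ -15.103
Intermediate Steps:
Q(R, r) = R + r
-1057/p + 592/Q(1, -42) = -1057/1591 + 592/(1 - 42) = -1057*1/1591 + 592/(-41) = -1057/1591 + 592*(-1/41) = -1057/1591 - 592/41 = -985209/65231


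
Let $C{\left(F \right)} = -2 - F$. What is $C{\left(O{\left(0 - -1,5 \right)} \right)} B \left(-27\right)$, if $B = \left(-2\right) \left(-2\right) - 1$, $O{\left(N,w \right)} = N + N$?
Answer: $324$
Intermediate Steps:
$O{\left(N,w \right)} = 2 N$
$B = 3$ ($B = 4 - 1 = 3$)
$C{\left(O{\left(0 - -1,5 \right)} \right)} B \left(-27\right) = \left(-2 - 2 \left(0 - -1\right)\right) 3 \left(-27\right) = \left(-2 - 2 \left(0 + 1\right)\right) 3 \left(-27\right) = \left(-2 - 2 \cdot 1\right) 3 \left(-27\right) = \left(-2 - 2\right) 3 \left(-27\right) = \left(-4\right) 3 \left(-27\right) = \left(-12\right) \left(-27\right) = 324$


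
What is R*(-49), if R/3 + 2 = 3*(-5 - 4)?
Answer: 4263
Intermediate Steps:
R = -87 (R = -6 + 3*(3*(-5 - 4)) = -6 + 3*(3*(-9)) = -6 + 3*(-27) = -6 - 81 = -87)
R*(-49) = -87*(-49) = 4263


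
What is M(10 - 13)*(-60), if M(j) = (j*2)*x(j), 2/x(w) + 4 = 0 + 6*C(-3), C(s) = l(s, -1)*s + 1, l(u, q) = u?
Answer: 90/7 ≈ 12.857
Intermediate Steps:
C(s) = 1 + s**2 (C(s) = s*s + 1 = s**2 + 1 = 1 + s**2)
x(w) = 1/28 (x(w) = 2/(-4 + (0 + 6*(1 + (-3)**2))) = 2/(-4 + (0 + 6*(1 + 9))) = 2/(-4 + (0 + 6*10)) = 2/(-4 + (0 + 60)) = 2/(-4 + 60) = 2/56 = 2*(1/56) = 1/28)
M(j) = j/14 (M(j) = (j*2)*(1/28) = (2*j)*(1/28) = j/14)
M(10 - 13)*(-60) = ((10 - 13)/14)*(-60) = ((1/14)*(-3))*(-60) = -3/14*(-60) = 90/7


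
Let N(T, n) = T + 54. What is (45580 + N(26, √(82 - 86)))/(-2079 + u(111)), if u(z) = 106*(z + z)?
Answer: 15220/7151 ≈ 2.1284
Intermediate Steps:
u(z) = 212*z (u(z) = 106*(2*z) = 212*z)
N(T, n) = 54 + T
(45580 + N(26, √(82 - 86)))/(-2079 + u(111)) = (45580 + (54 + 26))/(-2079 + 212*111) = (45580 + 80)/(-2079 + 23532) = 45660/21453 = 45660*(1/21453) = 15220/7151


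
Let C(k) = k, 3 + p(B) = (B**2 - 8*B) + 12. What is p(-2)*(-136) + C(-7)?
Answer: -3951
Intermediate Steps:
p(B) = 9 + B**2 - 8*B (p(B) = -3 + ((B**2 - 8*B) + 12) = -3 + (12 + B**2 - 8*B) = 9 + B**2 - 8*B)
p(-2)*(-136) + C(-7) = (9 + (-2)**2 - 8*(-2))*(-136) - 7 = (9 + 4 + 16)*(-136) - 7 = 29*(-136) - 7 = -3944 - 7 = -3951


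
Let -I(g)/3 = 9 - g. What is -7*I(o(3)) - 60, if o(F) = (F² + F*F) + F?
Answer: -312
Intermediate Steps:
o(F) = F + 2*F² (o(F) = (F² + F²) + F = 2*F² + F = F + 2*F²)
I(g) = -27 + 3*g (I(g) = -3*(9 - g) = -27 + 3*g)
-7*I(o(3)) - 60 = -7*(-27 + 3*(3*(1 + 2*3))) - 60 = -7*(-27 + 3*(3*(1 + 6))) - 60 = -7*(-27 + 3*(3*7)) - 60 = -7*(-27 + 3*21) - 60 = -7*(-27 + 63) - 60 = -7*36 - 60 = -252 - 60 = -312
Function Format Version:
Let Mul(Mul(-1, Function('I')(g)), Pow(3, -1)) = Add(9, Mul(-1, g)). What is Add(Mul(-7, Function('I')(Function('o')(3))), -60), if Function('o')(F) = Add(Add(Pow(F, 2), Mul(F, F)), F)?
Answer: -312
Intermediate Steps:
Function('o')(F) = Add(F, Mul(2, Pow(F, 2))) (Function('o')(F) = Add(Add(Pow(F, 2), Pow(F, 2)), F) = Add(Mul(2, Pow(F, 2)), F) = Add(F, Mul(2, Pow(F, 2))))
Function('I')(g) = Add(-27, Mul(3, g)) (Function('I')(g) = Mul(-3, Add(9, Mul(-1, g))) = Add(-27, Mul(3, g)))
Add(Mul(-7, Function('I')(Function('o')(3))), -60) = Add(Mul(-7, Add(-27, Mul(3, Mul(3, Add(1, Mul(2, 3)))))), -60) = Add(Mul(-7, Add(-27, Mul(3, Mul(3, Add(1, 6))))), -60) = Add(Mul(-7, Add(-27, Mul(3, Mul(3, 7)))), -60) = Add(Mul(-7, Add(-27, Mul(3, 21))), -60) = Add(Mul(-7, Add(-27, 63)), -60) = Add(Mul(-7, 36), -60) = Add(-252, -60) = -312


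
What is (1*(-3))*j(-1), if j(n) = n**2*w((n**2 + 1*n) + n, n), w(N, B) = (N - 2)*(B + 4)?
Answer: 27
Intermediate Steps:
w(N, B) = (-2 + N)*(4 + B)
j(n) = n**2*(-8 + 4*n**2 + 6*n + n*(n**2 + 2*n)) (j(n) = n**2*(-8 - 2*n + 4*((n**2 + 1*n) + n) + n*((n**2 + 1*n) + n)) = n**2*(-8 - 2*n + 4*((n**2 + n) + n) + n*((n**2 + n) + n)) = n**2*(-8 - 2*n + 4*((n + n**2) + n) + n*((n + n**2) + n)) = n**2*(-8 - 2*n + 4*(n**2 + 2*n) + n*(n**2 + 2*n)) = n**2*(-8 - 2*n + (4*n**2 + 8*n) + n*(n**2 + 2*n)) = n**2*(-8 + 4*n**2 + 6*n + n*(n**2 + 2*n)))
(1*(-3))*j(-1) = (1*(-3))*((-1)**2*(-8 + (-1)**3 + 6*(-1) + 6*(-1)**2)) = -3*(-8 - 1 - 6 + 6*1) = -3*(-8 - 1 - 6 + 6) = -3*(-9) = 27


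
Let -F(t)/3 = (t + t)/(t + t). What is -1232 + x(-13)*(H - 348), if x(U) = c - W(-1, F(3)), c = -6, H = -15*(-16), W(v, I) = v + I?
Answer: -1016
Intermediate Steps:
F(t) = -3 (F(t) = -3*(t + t)/(t + t) = -3*2*t/(2*t) = -3*2*t*1/(2*t) = -3*1 = -3)
W(v, I) = I + v
H = 240
x(U) = -2 (x(U) = -6 - (-3 - 1) = -6 - 1*(-4) = -6 + 4 = -2)
-1232 + x(-13)*(H - 348) = -1232 - 2*(240 - 348) = -1232 - 2*(-108) = -1232 + 216 = -1016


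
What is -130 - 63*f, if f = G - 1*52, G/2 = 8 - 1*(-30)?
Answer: -1642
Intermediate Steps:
G = 76 (G = 2*(8 - 1*(-30)) = 2*(8 + 30) = 2*38 = 76)
f = 24 (f = 76 - 1*52 = 76 - 52 = 24)
-130 - 63*f = -130 - 63*24 = -130 - 1512 = -1642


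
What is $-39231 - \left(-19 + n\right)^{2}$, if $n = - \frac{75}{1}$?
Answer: $-48067$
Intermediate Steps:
$n = -75$ ($n = \left(-75\right) 1 = -75$)
$-39231 - \left(-19 + n\right)^{2} = -39231 - \left(-19 - 75\right)^{2} = -39231 - \left(-94\right)^{2} = -39231 - 8836 = -48067$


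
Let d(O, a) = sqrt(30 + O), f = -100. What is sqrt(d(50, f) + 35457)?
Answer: sqrt(35457 + 4*sqrt(5)) ≈ 188.32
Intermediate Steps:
sqrt(d(50, f) + 35457) = sqrt(sqrt(30 + 50) + 35457) = sqrt(sqrt(80) + 35457) = sqrt(4*sqrt(5) + 35457) = sqrt(35457 + 4*sqrt(5))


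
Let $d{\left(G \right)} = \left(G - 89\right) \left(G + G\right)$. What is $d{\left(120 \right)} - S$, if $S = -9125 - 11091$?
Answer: $27656$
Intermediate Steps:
$d{\left(G \right)} = 2 G \left(-89 + G\right)$ ($d{\left(G \right)} = \left(-89 + G\right) 2 G = 2 G \left(-89 + G\right)$)
$S = -20216$ ($S = -9125 - 11091 = -20216$)
$d{\left(120 \right)} - S = 2 \cdot 120 \left(-89 + 120\right) - -20216 = 2 \cdot 120 \cdot 31 + 20216 = 7440 + 20216 = 27656$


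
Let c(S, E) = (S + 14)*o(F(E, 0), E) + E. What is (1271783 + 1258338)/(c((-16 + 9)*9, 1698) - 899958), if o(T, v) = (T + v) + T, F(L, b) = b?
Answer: -2530121/981462 ≈ -2.5779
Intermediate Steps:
o(T, v) = v + 2*T
c(S, E) = E + E*(14 + S) (c(S, E) = (S + 14)*(E + 2*0) + E = (14 + S)*(E + 0) + E = (14 + S)*E + E = E*(14 + S) + E = E + E*(14 + S))
(1271783 + 1258338)/(c((-16 + 9)*9, 1698) - 899958) = (1271783 + 1258338)/(1698*(15 + (-16 + 9)*9) - 899958) = 2530121/(1698*(15 - 7*9) - 899958) = 2530121/(1698*(15 - 63) - 899958) = 2530121/(1698*(-48) - 899958) = 2530121/(-81504 - 899958) = 2530121/(-981462) = 2530121*(-1/981462) = -2530121/981462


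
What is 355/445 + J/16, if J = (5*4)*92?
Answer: 10306/89 ≈ 115.80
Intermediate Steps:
J = 1840 (J = 20*92 = 1840)
355/445 + J/16 = 355/445 + 1840/16 = 355*(1/445) + 1840*(1/16) = 71/89 + 115 = 10306/89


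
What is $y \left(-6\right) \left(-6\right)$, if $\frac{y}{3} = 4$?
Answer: $432$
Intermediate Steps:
$y = 12$ ($y = 3 \cdot 4 = 12$)
$y \left(-6\right) \left(-6\right) = 12 \left(-6\right) \left(-6\right) = \left(-72\right) \left(-6\right) = 432$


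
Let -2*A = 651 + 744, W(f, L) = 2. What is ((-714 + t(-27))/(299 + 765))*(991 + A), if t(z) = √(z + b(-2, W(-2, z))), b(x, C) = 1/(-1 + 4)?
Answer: -29937/152 + 587*I*√15/1596 ≈ -196.95 + 1.4245*I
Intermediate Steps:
b(x, C) = ⅓ (b(x, C) = 1/3 = ⅓)
A = -1395/2 (A = -(651 + 744)/2 = -½*1395 = -1395/2 ≈ -697.50)
t(z) = √(⅓ + z) (t(z) = √(z + ⅓) = √(⅓ + z))
((-714 + t(-27))/(299 + 765))*(991 + A) = ((-714 + √(3 + 9*(-27))/3)/(299 + 765))*(991 - 1395/2) = ((-714 + √(3 - 243)/3)/1064)*(587/2) = ((-714 + √(-240)/3)*(1/1064))*(587/2) = ((-714 + (4*I*√15)/3)*(1/1064))*(587/2) = ((-714 + 4*I*√15/3)*(1/1064))*(587/2) = (-51/76 + I*√15/798)*(587/2) = -29937/152 + 587*I*√15/1596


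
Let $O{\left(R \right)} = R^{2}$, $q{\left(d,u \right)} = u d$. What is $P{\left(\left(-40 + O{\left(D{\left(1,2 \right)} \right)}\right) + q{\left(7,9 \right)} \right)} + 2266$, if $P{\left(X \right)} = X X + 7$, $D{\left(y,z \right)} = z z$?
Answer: $3794$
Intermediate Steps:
$D{\left(y,z \right)} = z^{2}$
$q{\left(d,u \right)} = d u$
$P{\left(X \right)} = 7 + X^{2}$ ($P{\left(X \right)} = X^{2} + 7 = 7 + X^{2}$)
$P{\left(\left(-40 + O{\left(D{\left(1,2 \right)} \right)}\right) + q{\left(7,9 \right)} \right)} + 2266 = \left(7 + \left(\left(-40 + \left(2^{2}\right)^{2}\right) + 7 \cdot 9\right)^{2}\right) + 2266 = \left(7 + \left(\left(-40 + 4^{2}\right) + 63\right)^{2}\right) + 2266 = \left(7 + \left(\left(-40 + 16\right) + 63\right)^{2}\right) + 2266 = \left(7 + \left(-24 + 63\right)^{2}\right) + 2266 = \left(7 + 39^{2}\right) + 2266 = \left(7 + 1521\right) + 2266 = 1528 + 2266 = 3794$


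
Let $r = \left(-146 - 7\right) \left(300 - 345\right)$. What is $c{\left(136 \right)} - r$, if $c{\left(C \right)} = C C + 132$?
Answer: $11743$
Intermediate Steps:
$c{\left(C \right)} = 132 + C^{2}$ ($c{\left(C \right)} = C^{2} + 132 = 132 + C^{2}$)
$r = 6885$ ($r = \left(-146 - 7\right) \left(-45\right) = \left(-153\right) \left(-45\right) = 6885$)
$c{\left(136 \right)} - r = \left(132 + 136^{2}\right) - 6885 = \left(132 + 18496\right) - 6885 = 18628 - 6885 = 11743$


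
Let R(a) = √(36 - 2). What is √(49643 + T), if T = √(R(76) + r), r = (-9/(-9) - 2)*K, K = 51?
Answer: √(49643 + I*√(51 - √34)) ≈ 222.81 + 0.015*I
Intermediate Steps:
R(a) = √34
r = -51 (r = (-9/(-9) - 2)*51 = (-9*(-⅑) - 2)*51 = (1 - 2)*51 = -1*51 = -51)
T = √(-51 + √34) (T = √(√34 - 51) = √(-51 + √34) ≈ 6.7208*I)
√(49643 + T) = √(49643 + √(-51 + √34))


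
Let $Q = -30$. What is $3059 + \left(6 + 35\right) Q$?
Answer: $1829$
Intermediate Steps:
$3059 + \left(6 + 35\right) Q = 3059 + \left(6 + 35\right) \left(-30\right) = 3059 + 41 \left(-30\right) = 3059 - 1230 = 1829$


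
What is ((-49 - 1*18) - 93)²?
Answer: 25600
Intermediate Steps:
((-49 - 1*18) - 93)² = ((-49 - 18) - 93)² = (-67 - 93)² = (-160)² = 25600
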